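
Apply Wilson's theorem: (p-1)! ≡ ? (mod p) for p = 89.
By Wilson's theorem, (88)! ≡ -1 ≡ 88 (mod 89)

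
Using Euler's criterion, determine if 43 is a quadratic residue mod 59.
By Euler's criterion: 43^{29} ≡ 58 (mod 59). Since this equals -1 (≡ 58), 43 is not a QR.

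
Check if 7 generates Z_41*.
ord_41(7) divides 40. For each prime q|40: 7^{20}≡40, 7^{8}≡37, none ≡ 1. So 7 has order 40 and is a primitive root mod 41.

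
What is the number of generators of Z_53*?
Number of primitive roots mod 53 = φ(p-1) = φ(52) = 24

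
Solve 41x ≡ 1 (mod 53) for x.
Since 53 is prime, by Fermat 41^(-1) ≡ 41^{51} ≡ 22 (mod 53). Verify: 41 × 22 = 902 ≡ 1 (mod 53)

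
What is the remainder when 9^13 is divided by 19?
By repeated squaring mod 19: 9^{1}≡9, 9^{2}≡5, 9^{4}≡6, 9^{8}≡17. Then 9^{13} = 9^{8+4+1} ≡ 17 × 6 × 9 ≡ 6 mod 19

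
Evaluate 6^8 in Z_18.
By repeated squaring mod 18: 6^{1}≡6, 6^{2}≡0, 6^{4}≡0, 6^{8}≡0. So 6^{8} ≡ 0 mod 18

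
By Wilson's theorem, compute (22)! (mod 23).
By Wilson's theorem, (22)! ≡ -1 ≡ 22 (mod 23)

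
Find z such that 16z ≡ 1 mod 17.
Since 17 is prime, by Fermat 16^(-1) ≡ 16^{15} ≡ 16 mod 17. Verify: 16 × 16 = 256 ≡ 1 mod 17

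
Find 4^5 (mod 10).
By repeated squaring (mod 10): 4^{1}≡4, 4^{2}≡6, 4^{4}≡6. Then 4^{5} = 4^{4+1} ≡ 6 × 4 ≡ 4 (mod 10)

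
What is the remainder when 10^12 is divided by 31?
By repeated squaring (mod 31): 10^{1}≡10, 10^{2}≡7, 10^{4}≡18, 10^{8}≡14. Then 10^{12} = 10^{8+4} ≡ 14 × 18 ≡ 4 (mod 31)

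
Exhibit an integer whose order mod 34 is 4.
13 has order 4 mod 34 since 13^{4} ≡ 1 mod 34 and no smaller power works.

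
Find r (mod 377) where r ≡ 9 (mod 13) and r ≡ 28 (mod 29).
M = 13 × 29 = 377. M₁ = 29, y₁ ≡ 9 (mod 13). M₂ = 13, y₂ ≡ 9 (mod 29). r = 9×29×9 + 28×13×9 ≡ 347 (mod 377)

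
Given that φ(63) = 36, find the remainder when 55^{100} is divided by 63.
By Euler: 55^{36} ≡ 1 mod 63 since gcd(55, 63) = 1. 100 = 2×36 + 28. So 55^{100} ≡ 55^{28} ≡ 1 mod 63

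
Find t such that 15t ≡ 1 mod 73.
Since 73 is prime, by Fermat 15^(-1) ≡ 15^{71} ≡ 39 mod 73. Verify: 15 × 39 = 585 ≡ 1 mod 73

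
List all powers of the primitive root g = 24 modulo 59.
24^1, 24^2, ..., 24^{58} mod 59: [24, 45, 18, 19, 43, 29, 47, 7, 50, 20, 8, 15, 6, 26, 34, 49, 55, 22, 56, 46, 42, 5, 2, 48, 31, 36, 38, 27, 58, 35, 14, 41, 40, 16, 30, 12, 52, 9, 39, 51, 44, 53, 33, 25, 10, 4, 37, 3, 13, 17, 54, 57, 11, 28, 23, 21, 32, 1]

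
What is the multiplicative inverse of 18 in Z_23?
Since 23 is prime, by Fermat 18^(-1) ≡ 18^{21} ≡ 9 mod 23. Verify: 18 × 9 = 162 ≡ 1 mod 23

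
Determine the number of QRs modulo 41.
Exactly half the non-zero residues mod a prime are QRs: (41-1)/2 = 20.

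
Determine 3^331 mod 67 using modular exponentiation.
Using Fermat: 3^{66} ≡ 1 mod 67. 331 ≡ 1 mod 66. So 3^{331} ≡ 3^{1} ≡ 3 mod 67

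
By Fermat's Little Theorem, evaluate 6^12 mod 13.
By Fermat's Little Theorem, 6^{12} ≡ 1 (mod 13) since 13 is prime and gcd(6, 13) = 1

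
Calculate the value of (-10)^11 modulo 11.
Using Fermat: (-10)^{10} ≡ 1 mod 11. 11 ≡ 1 mod 10. So (-10)^{11} ≡ (-10)^{1} ≡ 1 mod 11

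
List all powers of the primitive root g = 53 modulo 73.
53^1, 53^2, ..., 53^{72} mod 73: [53, 35, 30, 57, 28, 24, 31, 37, 63, 54, 15, 65, 14, 12, 52, 55, 68, 27, 44, 69, 7, 6, 26, 64, 34, 50, 22, 71, 40, 3, 13, 32, 17, 25, 11, 72, 20, 38, 43, 16, 45, 49, 42, 36, 10, 19, 58, 8, 59, 61, 21, 18, 5, 46, 29, 4, 66, 67, 47, 9, 39, 23, 51, 2, 33, 70, 60, 41, 56, 48, 62, 1]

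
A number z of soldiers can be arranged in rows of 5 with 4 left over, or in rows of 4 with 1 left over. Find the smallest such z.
M = 5 × 4 = 20. M₁ = 4, y₁ ≡ 4 (mod 5). M₂ = 5, y₂ ≡ 1 (mod 4). z = 4×4×4 + 1×5×1 ≡ 9 (mod 20)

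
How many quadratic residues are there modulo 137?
Exactly half the non-zero residues mod a prime are QRs: (137-1)/2 = 68.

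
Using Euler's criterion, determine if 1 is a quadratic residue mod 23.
By Euler's criterion: 1^{11} ≡ 1 (mod 23). Since this equals 1, 1 is a QR.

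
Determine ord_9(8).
Powers of 8 mod 9: 8^1≡8, 8^2≡1. Order = 2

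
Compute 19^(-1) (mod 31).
Since 31 is prime, by Fermat 19^(-1) ≡ 19^{29} ≡ 18 (mod 31). Verify: 19 × 18 = 342 ≡ 1 (mod 31)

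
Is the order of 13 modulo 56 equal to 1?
Powers of 13 mod 56: 13^1≡13, 13^2≡1. 13^1≡13≢1, so ord ≠ 1. No, the actual order is 2.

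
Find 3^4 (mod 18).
3^{4} = 81 ≡ 9 (mod 18)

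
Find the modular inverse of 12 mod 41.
Since 41 is prime, by Fermat 12^(-1) ≡ 12^{39} ≡ 24 mod 41. Verify: 12 × 24 = 288 ≡ 1 mod 41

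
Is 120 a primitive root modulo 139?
120^{69} ≡ 1 mod 139 and 69 < 138, so ord_139(120) = 69 ≠ 138 and 120 is not a primitive root.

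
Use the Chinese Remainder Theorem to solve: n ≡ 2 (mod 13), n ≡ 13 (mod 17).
M = 13 × 17 = 221. M₁ = 17, y₁ ≡ 10 (mod 13). M₂ = 13, y₂ ≡ 4 (mod 17). n = 2×17×10 + 13×13×4 ≡ 132 (mod 221)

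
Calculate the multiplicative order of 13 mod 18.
Powers of 13 mod 18: 13^1≡13, 13^2≡7, 13^3≡1. Order = 3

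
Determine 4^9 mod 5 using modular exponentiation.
Using Fermat: 4^{4} ≡ 1 mod 5. 9 ≡ 1 mod 4. So 4^{9} ≡ 4^{1} ≡ 4 mod 5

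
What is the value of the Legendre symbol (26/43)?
(26/43) = 26^{21} mod 43 = -1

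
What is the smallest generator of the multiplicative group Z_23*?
g = 5. Powers: [5, 2, 10, 4, 20, 8, 17, 16, 11, ...] generates all 22 non-zero residues.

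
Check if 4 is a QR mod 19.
By Euler's criterion: 4^{9} ≡ 1 (mod 19). Since this equals 1, 4 is a QR.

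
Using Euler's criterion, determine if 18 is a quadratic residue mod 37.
By Euler's criterion: 18^{18} ≡ 36 (mod 37). Since this equals -1 (≡ 36), 18 is not a QR.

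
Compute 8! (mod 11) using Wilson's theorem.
(10)! = (8)! × (9) × (10) ≡ -1 (mod 11). So (8)! ≡ -1 × [(10)(9)]^(-1) ≡ 5 (mod 11)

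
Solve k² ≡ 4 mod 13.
The square roots of 4 mod 13 are 11 and 2. Verify: 11² = 121 ≡ 4 mod 13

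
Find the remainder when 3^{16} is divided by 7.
By Fermat: 3^{6} ≡ 1 (mod 7). 16 = 2×6 + 4. So 3^{16} ≡ 3^{4} ≡ 4 (mod 7)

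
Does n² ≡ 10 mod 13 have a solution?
By Euler's criterion: 10^{6} ≡ 1 mod 13. Since this equals 1, 10 is a QR.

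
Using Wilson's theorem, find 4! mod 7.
(6)! = (4)! × (5) × (6) ≡ -1 mod 7. So (4)! ≡ -1 × [(6)(5)]^(-1) ≡ 3 mod 7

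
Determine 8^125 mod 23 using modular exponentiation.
Using Fermat: 8^{22} ≡ 1 (mod 23). 125 ≡ 15 (mod 22). So 8^{125} ≡ 8^{15} ≡ 2 (mod 23)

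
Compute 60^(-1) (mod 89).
Since 89 is prime, by Fermat 60^(-1) ≡ 60^{87} ≡ 46 (mod 89). Verify: 60 × 46 = 2760 ≡ 1 (mod 89)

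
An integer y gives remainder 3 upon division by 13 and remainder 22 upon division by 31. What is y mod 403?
M = 13 × 31 = 403. M₁ = 31, y₁ ≡ 8 mod 13. M₂ = 13, y₂ ≡ 12 mod 31. y = 3×31×8 + 22×13×12 ≡ 146 mod 403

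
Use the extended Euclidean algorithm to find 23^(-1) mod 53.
Extended GCD: 23(-23) + 53(10) = 1. So 23^(-1) ≡ -23 ≡ 30 (mod 53). Verify: 23 × 30 = 690 ≡ 1 (mod 53)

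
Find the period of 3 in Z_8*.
Powers of 3 mod 8: 3^1≡3, 3^2≡1. Order = 2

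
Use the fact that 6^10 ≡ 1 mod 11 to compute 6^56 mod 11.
By Fermat: 6^{10} ≡ 1 mod 11. 56 = 5×10 + 6. So 6^{56} ≡ 6^{6} ≡ 5 mod 11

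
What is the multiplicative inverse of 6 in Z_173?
Since 173 is prime, by Fermat 6^(-1) ≡ 6^{171} ≡ 29 mod 173. Verify: 6 × 29 = 174 ≡ 1 mod 173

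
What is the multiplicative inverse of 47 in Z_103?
Since 103 is prime, by Fermat 47^(-1) ≡ 47^{101} ≡ 57 (mod 103). Verify: 47 × 57 = 2679 ≡ 1 (mod 103)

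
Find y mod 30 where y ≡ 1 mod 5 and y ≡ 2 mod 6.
M = 5 × 6 = 30. M₁ = 6, y₁ ≡ 1 mod 5. M₂ = 5, y₂ ≡ 5 mod 6. y = 1×6×1 + 2×5×5 ≡ 26 mod 30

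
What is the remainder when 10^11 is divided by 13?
By repeated squaring mod 13: 10^{1}≡10, 10^{2}≡9, 10^{4}≡3, 10^{8}≡9. Then 10^{11} = 10^{8+2+1} ≡ 9 × 9 × 10 ≡ 4 mod 13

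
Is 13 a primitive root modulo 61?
13^{3} ≡ 1 mod 61 and 3 < 60, so ord_61(13) = 3 ≠ 60 and 13 is not a primitive root.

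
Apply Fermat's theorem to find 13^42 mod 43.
By Fermat's Little Theorem, 13^{42} ≡ 1 mod 43 since 43 is prime and gcd(13, 43) = 1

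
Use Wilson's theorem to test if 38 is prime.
(37)! mod 38 = 0. Since 0 ≢ -1 mod 38, 38 is not prime.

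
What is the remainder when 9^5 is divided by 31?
By repeated squaring (mod 31): 9^{1}≡9, 9^{2}≡19, 9^{4}≡20. Then 9^{5} = 9^{4+1} ≡ 20 × 9 ≡ 25 (mod 31)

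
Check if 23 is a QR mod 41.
By Euler's criterion: 23^{20} ≡ 1 (mod 41). Since this equals 1, 23 is a QR.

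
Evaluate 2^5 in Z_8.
By repeated squaring (mod 8): 2^{1}≡2, 2^{2}≡4, 2^{4}≡0. Then 2^{5} = 2^{4+1} ≡ 0 × 2 ≡ 0 (mod 8)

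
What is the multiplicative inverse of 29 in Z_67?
Since 67 is prime, by Fermat 29^(-1) ≡ 29^{65} ≡ 37 (mod 67). Verify: 29 × 37 = 1073 ≡ 1 (mod 67)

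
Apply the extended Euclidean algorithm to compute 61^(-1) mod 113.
Extended GCD: 61(-50) + 113(27) = 1. So 61^(-1) ≡ -50 ≡ 63 mod 113. Verify: 61 × 63 = 3843 ≡ 1 mod 113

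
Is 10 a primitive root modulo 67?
10^{33} ≡ 1 mod 67 and 33 < 66, so ord_67(10) = 33 ≠ 66 and 10 is not a primitive root.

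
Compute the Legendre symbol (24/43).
(24/43) = 24^{21} mod 43 = 1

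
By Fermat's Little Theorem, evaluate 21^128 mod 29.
By Fermat: 21^{28} ≡ 1 (mod 29). 128 = 4×28 + 16. So 21^{128} ≡ 21^{16} ≡ 23 (mod 29)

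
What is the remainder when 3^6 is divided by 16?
By repeated squaring mod 16: 3^{1}≡3, 3^{2}≡9, 3^{4}≡1. Then 3^{6} = 3^{4+2} ≡ 1 × 9 ≡ 9 mod 16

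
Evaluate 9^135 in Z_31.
Using Fermat: 9^{30} ≡ 1 (mod 31). 135 ≡ 15 (mod 30). So 9^{135} ≡ 9^{15} ≡ 1 (mod 31)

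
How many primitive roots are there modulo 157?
A prime p has φ(p-1) primitive roots; here φ(156) = 48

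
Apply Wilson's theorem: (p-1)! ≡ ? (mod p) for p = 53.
By Wilson's theorem, (52)! ≡ -1 ≡ 52 mod 53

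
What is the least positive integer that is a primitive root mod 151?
g = 6. Powers: [6, 36, 65, 88, 75, 148, 133, 43, ...] generates all 150 non-zero residues.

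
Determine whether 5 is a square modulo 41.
By Euler's criterion: 5^{20} ≡ 1 (mod 41). Since this equals 1, 5 is a QR.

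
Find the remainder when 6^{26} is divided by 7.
By Fermat: 6^{6} ≡ 1 (mod 7). 26 = 4×6 + 2. So 6^{26} ≡ 6^{2} ≡ 1 (mod 7)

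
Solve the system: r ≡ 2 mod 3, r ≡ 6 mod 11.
M = 3 × 11 = 33. M₁ = 11, y₁ ≡ 2 mod 3. M₂ = 3, y₂ ≡ 4 mod 11. r = 2×11×2 + 6×3×4 ≡ 17 mod 33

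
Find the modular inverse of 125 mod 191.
Since 191 is prime, by Fermat 125^(-1) ≡ 125^{189} ≡ 136 (mod 191). Verify: 125 × 136 = 17000 ≡ 1 (mod 191)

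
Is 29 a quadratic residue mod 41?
By Euler's criterion: 29^{20} ≡ 40 (mod 41). Since this equals -1 (≡ 40), 29 is not a QR.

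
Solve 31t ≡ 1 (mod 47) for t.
Since 47 is prime, by Fermat 31^(-1) ≡ 31^{45} ≡ 44 (mod 47). Verify: 31 × 44 = 1364 ≡ 1 (mod 47)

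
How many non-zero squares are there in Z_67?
Exactly half the non-zero residues mod a prime are QRs: (67-1)/2 = 33.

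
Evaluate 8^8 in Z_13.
By repeated squaring mod 13: 8^{1}≡8, 8^{2}≡12, 8^{4}≡1, 8^{8}≡1. So 8^{8} ≡ 1 mod 13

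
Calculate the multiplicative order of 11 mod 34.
Powers of 11 mod 34: 11^1≡11, 11^2≡19, 11^3≡5, 11^4≡21, 11^5≡27, 11^6≡25, 11^7≡3, 11^8≡33, 11^9≡23, 11^10≡15, 11^11≡29, 11^12≡13, 11^13≡7, 11^14≡9, 11^15≡31, 11^16≡1. So the order of 11 is 16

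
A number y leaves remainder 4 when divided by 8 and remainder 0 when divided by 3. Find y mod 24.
M = 8 × 3 = 24. M₁ = 3, y₁ ≡ 3 mod 8. M₂ = 8, y₂ ≡ 2 mod 3. y = 4×3×3 + 0×8×2 ≡ 12 mod 24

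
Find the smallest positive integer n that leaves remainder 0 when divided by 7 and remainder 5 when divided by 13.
M = 7 × 13 = 91. M₁ = 13, y₁ ≡ 6 (mod 7). M₂ = 7, y₂ ≡ 2 (mod 13). n = 0×13×6 + 5×7×2 ≡ 70 (mod 91)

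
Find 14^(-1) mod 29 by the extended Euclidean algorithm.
Extended GCD: 14(-2) + 29(1) = 1. So 14^(-1) ≡ -2 ≡ 27 mod 29. Verify: 14 × 27 = 378 ≡ 1 mod 29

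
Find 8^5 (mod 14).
By repeated squaring (mod 14): 8^{1}≡8, 8^{2}≡8, 8^{4}≡8. Then 8^{5} = 8^{4+1} ≡ 8 × 8 ≡ 8 (mod 14)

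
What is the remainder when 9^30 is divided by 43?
By repeated squaring (mod 43): 9^{1}≡9, 9^{2}≡38, 9^{4}≡25, 9^{8}≡23, 9^{16}≡13. Then 9^{30} = 9^{16+8+4+2} ≡ 13 × 23 × 25 × 38 ≡ 35 (mod 43)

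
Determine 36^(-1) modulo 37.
Since 37 is prime, by Fermat 36^(-1) ≡ 36^{35} ≡ 36 mod 37. Verify: 36 × 36 = 1296 ≡ 1 mod 37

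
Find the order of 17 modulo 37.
Powers of 17 mod 37: 17^1≡17, 17^2≡30, 17^3≡29, 17^4≡12, 17^5≡19, 17^6≡27, 17^7≡15, 17^8≡33, 17^9≡6, 17^10≡28, 17^11≡32, 17^12≡26, 17^13≡35, 17^14≡3, 17^15≡14, 17^16≡16, 17^17≡13, 17^18≡36, 17^19≡20, 17^20≡7, 17^21≡8, 17^22≡25, 17^23≡18, 17^24≡10, 17^25≡22, 17^26≡4, 17^27≡31, 17^28≡9, 17^29≡5, 17^30≡11, 17^31≡2, 17^32≡34, 17^33≡23, 17^34≡21, 17^35≡24, 17^36≡1. So the order of 17 is 36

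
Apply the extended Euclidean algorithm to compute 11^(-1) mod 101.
Extended GCD: 11(46) + 101(-5) = 1. So 11^(-1) ≡ 46 (mod 101). Verify: 11 × 46 = 506 ≡ 1 (mod 101)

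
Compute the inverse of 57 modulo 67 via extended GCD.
Extended GCD: 57(20) + 67(-17) = 1. So 57^(-1) ≡ 20 (mod 67). Verify: 57 × 20 = 1140 ≡ 1 (mod 67)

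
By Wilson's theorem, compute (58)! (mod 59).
By Wilson's theorem, (58)! ≡ -1 ≡ 58 (mod 59)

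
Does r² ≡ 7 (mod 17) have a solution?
By Euler's criterion: 7^{8} ≡ 16 (mod 17). Since this equals -1 (≡ 16), 7 is not a QR.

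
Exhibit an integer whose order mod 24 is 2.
13 has order 2 mod 24 since 13^{2} ≡ 1 (mod 24) and no smaller power works.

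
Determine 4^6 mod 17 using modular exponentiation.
By repeated squaring mod 17: 4^{1}≡4, 4^{2}≡16, 4^{4}≡1. Then 4^{6} = 4^{4+2} ≡ 1 × 16 ≡ 16 mod 17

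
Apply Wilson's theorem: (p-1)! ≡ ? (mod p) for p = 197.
By Wilson's theorem, (196)! ≡ -1 ≡ 196 (mod 197)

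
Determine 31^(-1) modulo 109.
Since 109 is prime, by Fermat 31^(-1) ≡ 31^{107} ≡ 102 (mod 109). Verify: 31 × 102 = 3162 ≡ 1 (mod 109)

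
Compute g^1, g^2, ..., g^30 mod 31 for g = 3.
3^1, 3^2, ..., 3^{30} mod 31: [3, 9, 27, 19, 26, 16, 17, 20, 29, 25, 13, 8, 24, 10, 30, 28, 22, 4, 12, 5, 15, 14, 11, 2, 6, 18, 23, 7, 21, 1]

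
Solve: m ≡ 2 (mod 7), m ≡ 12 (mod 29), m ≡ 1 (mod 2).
M = 7 × 29 × 2 = 406. M₁ = 58, y₁ ≡ 4 (mod 7). M₂ = 14, y₂ ≡ 27 (mod 29). M₃ = 203, y₃ ≡ 1 (mod 2). m = 2×58×4 + 12×14×27 + 1×203×1 ≡ 331 (mod 406)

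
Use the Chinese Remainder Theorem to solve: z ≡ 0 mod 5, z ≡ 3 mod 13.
M = 5 × 13 = 65. M₁ = 13, y₁ ≡ 2 mod 5. M₂ = 5, y₂ ≡ 8 mod 13. z = 0×13×2 + 3×5×8 ≡ 55 mod 65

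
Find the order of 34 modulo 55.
Powers of 34 mod 55: 34^1≡34, 34^2≡1. So the order of 34 is 2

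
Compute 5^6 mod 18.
By repeated squaring mod 18: 5^{1}≡5, 5^{2}≡7, 5^{4}≡13. Then 5^{6} = 5^{4+2} ≡ 13 × 7 ≡ 1 mod 18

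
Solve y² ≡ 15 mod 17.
The square roots of 15 mod 17 are 7 and 10. Verify: 7² = 49 ≡ 15 mod 17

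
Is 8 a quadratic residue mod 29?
By Euler's criterion: 8^{14} ≡ 28 mod 29. Since this equals -1 (≡ 28), 8 is not a QR.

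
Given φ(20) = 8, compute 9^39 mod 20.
By Euler: 9^{8} ≡ 1 mod 20 since gcd(9, 20) = 1. 39 = 4×8 + 7. So 9^{39} ≡ 9^{7} ≡ 9 mod 20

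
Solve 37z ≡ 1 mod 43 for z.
Since 43 is prime, by Fermat 37^(-1) ≡ 37^{41} ≡ 7 mod 43. Verify: 37 × 7 = 259 ≡ 1 mod 43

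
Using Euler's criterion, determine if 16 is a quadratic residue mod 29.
By Euler's criterion: 16^{14} ≡ 1 mod 29. Since this equals 1, 16 is a QR.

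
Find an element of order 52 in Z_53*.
2 has order 52 mod 53 since 2^{52} ≡ 1 (mod 53) and no smaller power works.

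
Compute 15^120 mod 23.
Using Fermat: 15^{22} ≡ 1 (mod 23). 120 ≡ 10 (mod 22). So 15^{120} ≡ 15^{10} ≡ 3 (mod 23)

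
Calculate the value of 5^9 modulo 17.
By repeated squaring mod 17: 5^{1}≡5, 5^{2}≡8, 5^{4}≡13, 5^{8}≡16. Then 5^{9} = 5^{8+1} ≡ 16 × 5 ≡ 12 mod 17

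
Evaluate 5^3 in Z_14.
5^{3} = 125 ≡ 13 mod 14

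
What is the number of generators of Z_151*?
Number of primitive roots mod 151 = φ(p-1) = φ(150) = 40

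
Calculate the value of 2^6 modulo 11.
By repeated squaring (mod 11): 2^{1}≡2, 2^{2}≡4, 2^{4}≡5. Then 2^{6} = 2^{4+2} ≡ 5 × 4 ≡ 9 (mod 11)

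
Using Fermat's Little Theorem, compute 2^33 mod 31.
By Fermat: 2^{30} ≡ 1 (mod 31). So 2^{33} = 2^{30} · 2^{3} ≡ 2^{3} ≡ 8 (mod 31)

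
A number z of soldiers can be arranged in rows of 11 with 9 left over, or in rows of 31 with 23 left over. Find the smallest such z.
M = 11 × 31 = 341. M₁ = 31, y₁ ≡ 5 mod 11. M₂ = 11, y₂ ≡ 17 mod 31. z = 9×31×5 + 23×11×17 ≡ 240 mod 341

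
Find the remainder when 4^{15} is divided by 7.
By Fermat: 4^{6} ≡ 1 (mod 7). 15 = 2×6 + 3. So 4^{15} ≡ 4^{3} ≡ 1 (mod 7)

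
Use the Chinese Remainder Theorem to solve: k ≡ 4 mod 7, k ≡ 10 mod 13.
M = 7 × 13 = 91. M₁ = 13, y₁ ≡ 6 mod 7. M₂ = 7, y₂ ≡ 2 mod 13. k = 4×13×6 + 10×7×2 ≡ 88 mod 91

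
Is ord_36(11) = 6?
Powers of 11 mod 36: 11^1≡11, 11^2≡13, 11^3≡35, 11^4≡25, 11^5≡23, 11^6≡1. First k with 11^k≡1 is k=6. Yes, ord_36(11) = 6.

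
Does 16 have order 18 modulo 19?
16^{9} ≡ 1 mod 19 and 9 < 18, so ord_19(16) = 9 ≠ 18 and 16 is not a primitive root.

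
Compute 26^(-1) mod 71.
Since 71 is prime, by Fermat 26^(-1) ≡ 26^{69} ≡ 41 mod 71. Verify: 26 × 41 = 1066 ≡ 1 mod 71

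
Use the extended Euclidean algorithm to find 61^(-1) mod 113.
Extended GCD: 61(-50) + 113(27) = 1. So 61^(-1) ≡ -50 ≡ 63 (mod 113). Verify: 61 × 63 = 3843 ≡ 1 (mod 113)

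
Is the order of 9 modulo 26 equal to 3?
Powers of 9 mod 26: 9^1≡9, 9^2≡3, 9^3≡1. First k with 9^k≡1 is k=3. Yes, ord_26(9) = 3.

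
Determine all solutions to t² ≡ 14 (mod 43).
The square roots of 14 mod 43 are 10 and 33. Verify: 10² = 100 ≡ 14 (mod 43)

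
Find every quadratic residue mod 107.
Squares in Z_107*: {1, 3, 4, 9, 10, 11, 12, 13, 14, 16, 19, 23, 25, 27, 29, 30, 33, 34, 35, 36, 37, 39, 40, 41, 42, 44, 47, 48, 49, 52, 53, 56, 57, 61, 62, 64, 69, 75, 76, 79, 81, 83, 85, 86, 87, 89, 90, 92, 99, 100, 101, 102, 105}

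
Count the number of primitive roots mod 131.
Number of primitive roots mod 131 = φ(p-1) = φ(130) = 48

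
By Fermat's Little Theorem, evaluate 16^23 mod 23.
By Fermat: 16^{22} ≡ 1 mod 23. So 16^{23} = 16^{22} · 16^{1} ≡ 16^{1} ≡ 16 mod 23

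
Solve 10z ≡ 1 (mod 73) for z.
Since 73 is prime, by Fermat 10^(-1) ≡ 10^{71} ≡ 22 (mod 73). Verify: 10 × 22 = 220 ≡ 1 (mod 73)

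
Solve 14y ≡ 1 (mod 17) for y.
Since 17 is prime, by Fermat 14^(-1) ≡ 14^{15} ≡ 11 (mod 17). Verify: 14 × 11 = 154 ≡ 1 (mod 17)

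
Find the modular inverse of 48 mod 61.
Since 61 is prime, by Fermat 48^(-1) ≡ 48^{59} ≡ 14 (mod 61). Verify: 48 × 14 = 672 ≡ 1 (mod 61)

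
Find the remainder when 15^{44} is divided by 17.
By Fermat: 15^{16} ≡ 1 (mod 17). 44 = 2×16 + 12. So 15^{44} ≡ 15^{12} ≡ 16 (mod 17)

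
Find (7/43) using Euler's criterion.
(7/43) = 7^{21} mod 43 = -1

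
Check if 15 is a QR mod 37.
By Euler's criterion: 15^{18} ≡ 36 mod 37. Since this equals -1 (≡ 36), 15 is not a QR.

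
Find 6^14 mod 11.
Using Fermat: 6^{10} ≡ 1 mod 11. 14 ≡ 4 mod 10. So 6^{14} ≡ 6^{4} ≡ 9 mod 11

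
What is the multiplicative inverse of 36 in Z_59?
Since 59 is prime, by Fermat 36^(-1) ≡ 36^{57} ≡ 41 (mod 59). Verify: 36 × 41 = 1476 ≡ 1 (mod 59)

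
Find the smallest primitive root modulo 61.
g = 2. Powers: [2, 4, 8, 16, 32, 3, 6, 12, 24, 48, ...] generates all 60 non-zero residues.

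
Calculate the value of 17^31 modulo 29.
Using Fermat: 17^{28} ≡ 1 (mod 29). 31 ≡ 3 (mod 28). So 17^{31} ≡ 17^{3} ≡ 12 (mod 29)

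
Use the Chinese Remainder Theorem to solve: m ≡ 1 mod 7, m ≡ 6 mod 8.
M = 7 × 8 = 56. M₁ = 8, y₁ ≡ 1 mod 7. M₂ = 7, y₂ ≡ 7 mod 8. m = 1×8×1 + 6×7×7 ≡ 22 mod 56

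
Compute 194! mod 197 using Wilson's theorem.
(196)! = (194)! × (195) × (196) ≡ -1 mod 197. So (194)! ≡ -1 × [(196)(195)]^(-1) ≡ 98 mod 197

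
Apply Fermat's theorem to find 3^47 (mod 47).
By Fermat: 3^{46} ≡ 1 (mod 47). So 3^{47} = 3^{46} · 3^{1} ≡ 3^{1} ≡ 3 (mod 47)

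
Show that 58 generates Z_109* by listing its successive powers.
58^1, 58^2, ..., 58^{108} mod 109: [58, 94, 2, 7, 79, 4, 14, 49, 8, 28, 98, 16, 56, 87, 32, 3, 65, 64, 6, 21, 19, 12, 42, 38, 24, 84, 76, 48, 59, 43, 96, 9, 86, 83, 18, 63, 57, 36, 17, 5, 72, 34, 10, 35, 68, 20, 70, 27, 40, 31, 54, 80, 62, 108, 51, 15, 107, 102, 30, 105, 95, 60, 101, 81, 11, 93, 53, 22, 77, 106, 44, 45, 103, 88, 90, 97, 67, 71, 85, 25, 33, 61, 50, 66, 13, 100, 23, 26, 91, 46, 52, 73, 92, 104, 37, 75, 99, 74, 41, 89, 39, 82, 69, 78, 55, 29, 47, 1]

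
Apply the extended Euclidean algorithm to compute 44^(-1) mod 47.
Extended GCD: 44(-16) + 47(15) = 1. So 44^(-1) ≡ -16 ≡ 31 mod 47. Verify: 44 × 31 = 1364 ≡ 1 mod 47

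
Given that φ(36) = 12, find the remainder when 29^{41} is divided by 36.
By Euler: 29^{12} ≡ 1 mod 36 since gcd(29, 36) = 1. 41 = 3×12 + 5. So 29^{41} ≡ 29^{5} ≡ 5 mod 36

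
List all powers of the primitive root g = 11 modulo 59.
11^1, 11^2, ..., 11^{58} mod 59: [11, 3, 33, 9, 40, 27, 2, 22, 6, 7, 18, 21, 54, 4, 44, 12, 14, 36, 42, 49, 8, 29, 24, 28, 13, 25, 39, 16, 58, 48, 56, 26, 50, 19, 32, 57, 37, 53, 52, 41, 38, 5, 55, 15, 47, 45, 23, 17, 10, 51, 30, 35, 31, 46, 34, 20, 43, 1]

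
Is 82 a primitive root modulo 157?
82^{26} ≡ 1 mod 157 and 26 < 156, so ord_157(82) = 26 ≠ 156 and 82 is not a primitive root.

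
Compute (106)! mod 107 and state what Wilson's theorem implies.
(106)! mod 107 = 106. Since this equals -1 mod 107, Wilson confirms 107 is prime.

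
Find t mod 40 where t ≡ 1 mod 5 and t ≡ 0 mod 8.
M = 5 × 8 = 40. M₁ = 8, y₁ ≡ 2 mod 5. M₂ = 5, y₂ ≡ 5 mod 8. t = 1×8×2 + 0×5×5 ≡ 16 mod 40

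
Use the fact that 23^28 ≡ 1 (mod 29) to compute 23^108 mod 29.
By Fermat: 23^{28} ≡ 1 (mod 29). 108 = 3×28 + 24. So 23^{108} ≡ 23^{24} ≡ 16 (mod 29)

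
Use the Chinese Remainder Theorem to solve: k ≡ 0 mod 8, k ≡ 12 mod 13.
M = 8 × 13 = 104. M₁ = 13, y₁ ≡ 5 mod 8. M₂ = 8, y₂ ≡ 5 mod 13. k = 0×13×5 + 12×8×5 ≡ 64 mod 104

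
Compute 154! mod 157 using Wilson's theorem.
(156)! = (154)! × (155) × (156) ≡ -1 mod 157. So (154)! ≡ -1 × [(156)(155)]^(-1) ≡ 78 mod 157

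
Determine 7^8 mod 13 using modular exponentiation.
By repeated squaring (mod 13): 7^{1}≡7, 7^{2}≡10, 7^{4}≡9, 7^{8}≡3. So 7^{8} ≡ 3 (mod 13)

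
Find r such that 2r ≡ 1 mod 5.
Since 5 is prime, by Fermat 2^(-1) ≡ 2^{3} ≡ 3 mod 5. Verify: 2 × 3 = 6 ≡ 1 mod 5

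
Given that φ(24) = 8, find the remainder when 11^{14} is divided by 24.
By Euler: 11^{8} ≡ 1 mod 24 since gcd(11, 24) = 1. 14 = 1×8 + 6. So 11^{14} ≡ 11^{6} ≡ 1 mod 24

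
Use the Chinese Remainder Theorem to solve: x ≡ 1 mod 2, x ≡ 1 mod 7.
M = 2 × 7 = 14. M₁ = 7, y₁ ≡ 1 mod 2. M₂ = 2, y₂ ≡ 4 mod 7. x = 1×7×1 + 1×2×4 ≡ 1 mod 14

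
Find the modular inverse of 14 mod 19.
Since 19 is prime, by Fermat 14^(-1) ≡ 14^{17} ≡ 15 (mod 19). Verify: 14 × 15 = 210 ≡ 1 (mod 19)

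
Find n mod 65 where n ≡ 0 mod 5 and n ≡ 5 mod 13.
M = 5 × 13 = 65. M₁ = 13, y₁ ≡ 2 mod 5. M₂ = 5, y₂ ≡ 8 mod 13. n = 0×13×2 + 5×5×8 ≡ 5 mod 65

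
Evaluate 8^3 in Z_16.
8^{3} = 512 ≡ 0 mod 16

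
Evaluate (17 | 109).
(17/109) = 17^{54} mod 109 = -1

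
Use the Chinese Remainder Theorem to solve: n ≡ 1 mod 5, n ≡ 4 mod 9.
M = 5 × 9 = 45. M₁ = 9, y₁ ≡ 4 mod 5. M₂ = 5, y₂ ≡ 2 mod 9. n = 1×9×4 + 4×5×2 ≡ 31 mod 45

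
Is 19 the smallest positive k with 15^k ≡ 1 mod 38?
Powers of 15 mod 38: 15^1≡15, 15^2≡35, 15^3≡31, 15^4≡9, 15^5≡21, 15^6≡11, 15^7≡13, 15^8≡5, 15^9≡37, 15^10≡23, 15^11≡3, 15^12≡7, 15^13≡29, 15^14≡17, 15^15≡27, 15^16≡25, 15^17≡33, 15^18≡1. Already 15^18≡1, so the order is 18 < 19. No, the actual order is 18.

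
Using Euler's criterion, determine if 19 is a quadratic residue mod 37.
By Euler's criterion: 19^{18} ≡ 36 (mod 37). Since this equals -1 (≡ 36), 19 is not a QR.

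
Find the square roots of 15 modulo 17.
The square roots of 15 mod 17 are 7 and 10. Verify: 7² = 49 ≡ 15 mod 17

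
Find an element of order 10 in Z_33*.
28 has order 10 mod 33 since 28^{10} ≡ 1 (mod 33) and no smaller power works.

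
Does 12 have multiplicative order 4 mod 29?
Powers of 12 mod 29: 12^1≡12, 12^2≡28, 12^3≡17, 12^4≡1. First k with 12^k≡1 is k=4. Yes, ord_29(12) = 4.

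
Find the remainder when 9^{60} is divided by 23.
By Fermat: 9^{22} ≡ 1 mod 23. 60 = 2×22 + 16. So 9^{60} ≡ 9^{16} ≡ 8 mod 23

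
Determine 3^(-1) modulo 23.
Since 23 is prime, by Fermat 3^(-1) ≡ 3^{21} ≡ 8 mod 23. Verify: 3 × 8 = 24 ≡ 1 mod 23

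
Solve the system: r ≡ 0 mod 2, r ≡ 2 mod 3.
M = 2 × 3 = 6. M₁ = 3, y₁ ≡ 1 mod 2. M₂ = 2, y₂ ≡ 2 mod 3. r = 0×3×1 + 2×2×2 ≡ 2 mod 6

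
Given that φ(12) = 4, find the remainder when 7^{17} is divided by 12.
By Euler: 7^{4} ≡ 1 mod 12 since gcd(7, 12) = 1. 17 = 4×4 + 1. So 7^{17} ≡ 7^{1} ≡ 7 mod 12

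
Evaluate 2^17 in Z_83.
By repeated squaring (mod 83): 2^{1}≡2, 2^{2}≡4, 2^{4}≡16, 2^{8}≡7, 2^{16}≡49. Then 2^{17} = 2^{16+1} ≡ 49 × 2 ≡ 15 (mod 83)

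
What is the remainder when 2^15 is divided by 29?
By repeated squaring mod 29: 2^{1}≡2, 2^{2}≡4, 2^{4}≡16, 2^{8}≡24. Then 2^{15} = 2^{8+4+2+1} ≡ 24 × 16 × 4 × 2 ≡ 27 mod 29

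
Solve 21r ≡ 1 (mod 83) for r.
Since 83 is prime, by Fermat 21^(-1) ≡ 21^{81} ≡ 4 (mod 83). Verify: 21 × 4 = 84 ≡ 1 (mod 83)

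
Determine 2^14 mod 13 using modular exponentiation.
Using Fermat: 2^{12} ≡ 1 mod 13. 14 ≡ 2 mod 12. So 2^{14} ≡ 2^{2} ≡ 4 mod 13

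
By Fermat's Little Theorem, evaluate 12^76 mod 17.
By Fermat: 12^{16} ≡ 1 mod 17. 76 = 4×16 + 12. So 12^{76} ≡ 12^{12} ≡ 4 mod 17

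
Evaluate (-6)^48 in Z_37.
Using Fermat: (-6)^{36} ≡ 1 mod 37. 48 ≡ 12 mod 36. So (-6)^{48} ≡ (-6)^{12} ≡ 1 mod 37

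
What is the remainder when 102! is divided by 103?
By Wilson's theorem, (102)! ≡ -1 ≡ 102 (mod 103)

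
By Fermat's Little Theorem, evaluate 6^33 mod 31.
By Fermat: 6^{30} ≡ 1 (mod 31). So 6^{33} = 6^{30} · 6^{3} ≡ 6^{3} ≡ 30 (mod 31)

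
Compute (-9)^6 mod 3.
By repeated squaring mod 3: (-9)^{1}≡0, (-9)^{2}≡0, (-9)^{4}≡0. Then (-9)^{6} = (-9)^{4+2} ≡ 0 × 0 ≡ 0 mod 3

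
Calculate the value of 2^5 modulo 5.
Using Fermat: 2^{4} ≡ 1 mod 5. 5 ≡ 1 mod 4. So 2^{5} ≡ 2^{1} ≡ 2 mod 5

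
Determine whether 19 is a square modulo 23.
By Euler's criterion: 19^{11} ≡ 22 (mod 23). Since this equals -1 (≡ 22), 19 is not a QR.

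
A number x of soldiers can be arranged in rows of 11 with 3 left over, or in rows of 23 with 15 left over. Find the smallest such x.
M = 11 × 23 = 253. M₁ = 23, y₁ ≡ 1 mod 11. M₂ = 11, y₂ ≡ 21 mod 23. x = 3×23×1 + 15×11×21 ≡ 245 mod 253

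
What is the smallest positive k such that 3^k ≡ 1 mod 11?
Powers of 3 mod 11: 3^1≡3, 3^2≡9, 3^3≡5, 3^4≡4, 3^5≡1. Order = 5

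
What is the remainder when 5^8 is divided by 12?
By repeated squaring mod 12: 5^{1}≡5, 5^{2}≡1, 5^{4}≡1, 5^{8}≡1. So 5^{8} ≡ 1 mod 12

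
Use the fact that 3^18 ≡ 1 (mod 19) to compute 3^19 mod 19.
By Fermat: 3^{18} ≡ 1 (mod 19). So 3^{19} = 3^{18} · 3^{1} ≡ 3^{1} ≡ 3 (mod 19)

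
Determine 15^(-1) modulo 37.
Since 37 is prime, by Fermat 15^(-1) ≡ 15^{35} ≡ 5 mod 37. Verify: 15 × 5 = 75 ≡ 1 mod 37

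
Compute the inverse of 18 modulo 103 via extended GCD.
Extended GCD: 18(-40) + 103(7) = 1. So 18^(-1) ≡ -40 ≡ 63 mod 103. Verify: 18 × 63 = 1134 ≡ 1 mod 103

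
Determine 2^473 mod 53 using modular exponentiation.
Using Fermat: 2^{52} ≡ 1 (mod 53). 473 ≡ 5 (mod 52). So 2^{473} ≡ 2^{5} ≡ 32 (mod 53)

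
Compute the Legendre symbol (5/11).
(5/11) = 5^{5} mod 11 = 1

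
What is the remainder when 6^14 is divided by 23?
By repeated squaring mod 23: 6^{1}≡6, 6^{2}≡13, 6^{4}≡8, 6^{8}≡18. Then 6^{14} = 6^{8+4+2} ≡ 18 × 8 × 13 ≡ 9 mod 23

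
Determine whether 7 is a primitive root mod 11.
ord_11(7) divides 10. For each prime q|10: 7^{5}≡10, 7^{2}≡5, none ≡ 1. So 7 has order 10 and is a primitive root mod 11.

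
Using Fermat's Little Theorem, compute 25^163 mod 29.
By Fermat: 25^{28} ≡ 1 mod 29. 163 = 5×28 + 23. So 25^{163} ≡ 25^{23} ≡ 16 mod 29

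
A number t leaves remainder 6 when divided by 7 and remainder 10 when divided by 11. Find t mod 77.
M = 7 × 11 = 77. M₁ = 11, y₁ ≡ 2 mod 7. M₂ = 7, y₂ ≡ 8 mod 11. t = 6×11×2 + 10×7×8 ≡ 76 mod 77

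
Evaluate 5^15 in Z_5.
By repeated squaring (mod 5): 5^{1}≡0, 5^{2}≡0, 5^{4}≡0, 5^{8}≡0. Then 5^{15} = 5^{8+4+2+1} ≡ 0 × 0 × 0 × 0 ≡ 0 (mod 5)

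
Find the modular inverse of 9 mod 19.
Since 19 is prime, by Fermat 9^(-1) ≡ 9^{17} ≡ 17 (mod 19). Verify: 9 × 17 = 153 ≡ 1 (mod 19)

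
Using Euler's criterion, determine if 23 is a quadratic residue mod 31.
By Euler's criterion: 23^{15} ≡ 30 mod 31. Since this equals -1 (≡ 30), 23 is not a QR.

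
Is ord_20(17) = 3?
Powers of 17 mod 20: 17^1≡17, 17^2≡9, 17^3≡13, 17^4≡1. 17^3≡13≢1, so ord ≠ 3. No, the actual order is 4.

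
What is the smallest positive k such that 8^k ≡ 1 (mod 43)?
Powers of 8 mod 43: 8^1≡8, 8^2≡21, 8^3≡39, 8^4≡11, 8^5≡2, 8^6≡16, 8^7≡42, 8^8≡35, 8^9≡22, 8^10≡4, 8^11≡32, 8^12≡41, 8^13≡27, 8^14≡1. Order = 14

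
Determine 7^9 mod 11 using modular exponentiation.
By repeated squaring mod 11: 7^{1}≡7, 7^{2}≡5, 7^{4}≡3, 7^{8}≡9. Then 7^{9} = 7^{8+1} ≡ 9 × 7 ≡ 8 mod 11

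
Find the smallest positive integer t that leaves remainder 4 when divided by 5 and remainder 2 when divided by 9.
M = 5 × 9 = 45. M₁ = 9, y₁ ≡ 4 (mod 5). M₂ = 5, y₂ ≡ 2 (mod 9). t = 4×9×4 + 2×5×2 ≡ 29 (mod 45)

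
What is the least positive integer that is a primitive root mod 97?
g = 5. Powers: [5, 25, 28, 43, 21, 8, 40, ...] generates all 96 non-zero residues.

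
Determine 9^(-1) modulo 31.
Since 31 is prime, by Fermat 9^(-1) ≡ 9^{29} ≡ 7 (mod 31). Verify: 9 × 7 = 63 ≡ 1 (mod 31)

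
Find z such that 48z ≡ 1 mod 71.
Since 71 is prime, by Fermat 48^(-1) ≡ 48^{69} ≡ 37 mod 71. Verify: 48 × 37 = 1776 ≡ 1 mod 71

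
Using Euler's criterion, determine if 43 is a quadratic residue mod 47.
By Euler's criterion: 43^{23} ≡ 46 mod 47. Since this equals -1 (≡ 46), 43 is not a QR.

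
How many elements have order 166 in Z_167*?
A prime p has φ(p-1) primitive roots; here φ(166) = 82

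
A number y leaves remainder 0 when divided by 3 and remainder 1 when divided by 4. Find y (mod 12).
M = 3 × 4 = 12. M₁ = 4, y₁ ≡ 1 (mod 3). M₂ = 3, y₂ ≡ 3 (mod 4). y = 0×4×1 + 1×3×3 ≡ 9 (mod 12)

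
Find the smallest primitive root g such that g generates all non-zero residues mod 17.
g = 3. Powers: [3, 9, 10, 13, 5, 15, 11, 16, 14, 8, ...] generates all 16 non-zero residues.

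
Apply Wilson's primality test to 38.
(37)! mod 38 = 0. Since 0 ≢ -1 mod 38, 38 is not prime.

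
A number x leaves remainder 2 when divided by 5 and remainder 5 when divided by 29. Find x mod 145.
M = 5 × 29 = 145. M₁ = 29, y₁ ≡ 4 mod 5. M₂ = 5, y₂ ≡ 6 mod 29. x = 2×29×4 + 5×5×6 ≡ 92 mod 145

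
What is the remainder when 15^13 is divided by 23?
By repeated squaring (mod 23): 15^{1}≡15, 15^{2}≡18, 15^{4}≡2, 15^{8}≡4. Then 15^{13} = 15^{8+4+1} ≡ 4 × 2 × 15 ≡ 5 (mod 23)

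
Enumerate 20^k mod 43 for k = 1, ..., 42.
20^1, 20^2, ..., 20^{42} mod 43: [20, 13, 2, 40, 26, 4, 37, 9, 8, 31, 18, 16, 19, 36, 32, 38, 29, 21, 33, 15, 42, 23, 30, 41, 3, 17, 39, 6, 34, 35, 12, 25, 27, 24, 7, 11, 5, 14, 22, 10, 28, 1]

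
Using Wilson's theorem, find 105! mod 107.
(106)! = (105)! × (106) ≡ -1 mod 107. So (105)! ≡ -1 × (106)^(-1) ≡ (-1)×(-1) = 1 mod 107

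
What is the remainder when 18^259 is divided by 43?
Using Fermat: 18^{42} ≡ 1 (mod 43). 259 ≡ 7 (mod 42). So 18^{259} ≡ 18^{7} ≡ 7 (mod 43)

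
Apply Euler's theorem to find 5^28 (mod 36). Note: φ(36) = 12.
By Euler: 5^{12} ≡ 1 (mod 36) since gcd(5, 36) = 1. 28 = 2×12 + 4. So 5^{28} ≡ 5^{4} ≡ 13 (mod 36)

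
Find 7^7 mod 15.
By repeated squaring mod 15: 7^{1}≡7, 7^{2}≡4, 7^{4}≡1. Then 7^{7} = 7^{4+2+1} ≡ 1 × 4 × 7 ≡ 13 mod 15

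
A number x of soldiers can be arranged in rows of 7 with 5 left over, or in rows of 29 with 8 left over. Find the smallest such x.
M = 7 × 29 = 203. M₁ = 29, y₁ ≡ 1 mod 7. M₂ = 7, y₂ ≡ 25 mod 29. x = 5×29×1 + 8×7×25 ≡ 124 mod 203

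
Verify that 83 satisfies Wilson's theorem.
(82)! mod 83 = 82. Since this equals -1 (mod 83), Wilson confirms 83 is prime.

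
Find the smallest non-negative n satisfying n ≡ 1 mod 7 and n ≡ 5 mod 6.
M = 7 × 6 = 42. M₁ = 6, y₁ ≡ 6 mod 7. M₂ = 7, y₂ ≡ 1 mod 6. n = 1×6×6 + 5×7×1 ≡ 29 mod 42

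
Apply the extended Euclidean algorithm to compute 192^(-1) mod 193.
Extended GCD: 192(-1) + 193(1) = 1. So 192^(-1) ≡ -1 ≡ 192 mod 193. Verify: 192 × 192 = 36864 ≡ 1 mod 193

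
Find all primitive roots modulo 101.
There are φ(100) = 40 primitive roots mod 101: {2, 3, 7, 8, 11, 12, 15, 18, 26, 27, 28, 29, 34, 35, 38, 40, 42, 46, 48, 50, 51, 53, 55, 59, 61, 63, 66, 67, 72, 73, 74, 75, 83, 86, 89, 90, 93, 94, 98, 99}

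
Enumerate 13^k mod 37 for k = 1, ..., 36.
13^1, 13^2, ..., 13^{36} mod 37: [13, 21, 14, 34, 35, 11, 32, 9, 6, 4, 15, 10, 19, 25, 29, 7, 17, 36, 24, 16, 23, 3, 2, 26, 5, 28, 31, 33, 22, 27, 18, 12, 8, 30, 20, 1]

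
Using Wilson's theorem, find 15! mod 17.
(16)! = (15)! × (16) ≡ -1 mod 17. So (15)! ≡ -1 × (16)^(-1) ≡ (-1)×(-1) = 1 mod 17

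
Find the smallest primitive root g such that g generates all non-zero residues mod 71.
g = 7. For each prime q|70: 7^{35}≡70, 7^{14}≡54, 7^{10}≡45, none ≡ 1, so ord_71(7) = 70 and 7 is a primitive root.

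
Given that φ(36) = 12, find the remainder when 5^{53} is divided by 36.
By Euler: 5^{12} ≡ 1 (mod 36) since gcd(5, 36) = 1. 53 = 4×12 + 5. So 5^{53} ≡ 5^{5} ≡ 29 (mod 36)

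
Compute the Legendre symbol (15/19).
(15/19) = 15^{9} mod 19 = -1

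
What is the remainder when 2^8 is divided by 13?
By repeated squaring (mod 13): 2^{1}≡2, 2^{2}≡4, 2^{4}≡3, 2^{8}≡9. So 2^{8} ≡ 9 (mod 13)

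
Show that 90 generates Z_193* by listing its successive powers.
90^1, 90^2, ..., 90^{192} mod 193: [90, 187, 39, 36, 152, 170, 53, 138, 68, 137, 171, 143, 132, 107, 173, 130, 120, 185, 52, 48, 74, 98, 135, 184, 155, 54, 35, 62, 176, 14, 102, 109, 160, 118, 5, 64, 163, 2, 180, 181, 78, 72, 111, 147, 106, 83, 136, 81, 149, 93, 71, 21, 153, 67, 47, 177, 104, 96, 148, 3, 77, 175, 117, 108, 70, 124, 159, 28, 11, 25, 127, 43, 10, 128, 133, 4, 167, 169, 156, 144, 29, 101, 19, 166, 79, 162, 105, 186, 142, 42, 113, 134, 94, 161, 15, 192, 103, 6, 154, 157, 41, 23, 140, 55, 125, 56, 22, 50, 61, 86, 20, 63, 73, 8, 141, 145, 119, 95, 58, 9, 38, 139, 158, 131, 17, 179, 91, 84, 33, 75, 188, 129, 30, 191, 13, 12, 115, 121, 82, 46, 87, 110, 57, 112, 44, 100, 122, 172, 40, 126, 146, 16, 89, 97, 45, 190, 116, 18, 76, 85, 123, 69, 34, 165, 182, 168, 66, 150, 183, 65, 60, 189, 26, 24, 37, 49, 164, 92, 174, 27, 114, 31, 88, 7, 51, 151, 80, 59, 99, 32, 178, 1]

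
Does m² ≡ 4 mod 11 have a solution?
By Euler's criterion: 4^{5} ≡ 1 mod 11. Since this equals 1, 4 is a QR.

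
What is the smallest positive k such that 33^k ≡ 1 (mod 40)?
Powers of 33 mod 40: 33^1≡33, 33^2≡9, 33^3≡17, 33^4≡1. ord_40(33) = 4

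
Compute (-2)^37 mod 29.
Using Fermat: (-2)^{28} ≡ 1 (mod 29). 37 ≡ 9 (mod 28). So (-2)^{37} ≡ (-2)^{9} ≡ 10 (mod 29)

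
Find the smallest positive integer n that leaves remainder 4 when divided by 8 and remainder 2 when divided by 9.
M = 8 × 9 = 72. M₁ = 9, y₁ ≡ 1 mod 8. M₂ = 8, y₂ ≡ 8 mod 9. n = 4×9×1 + 2×8×8 ≡ 20 mod 72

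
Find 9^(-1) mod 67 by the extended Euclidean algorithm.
Extended GCD: 9(15) + 67(-2) = 1. So 9^(-1) ≡ 15 mod 67. Verify: 9 × 15 = 135 ≡ 1 mod 67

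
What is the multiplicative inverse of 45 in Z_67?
Since 67 is prime, by Fermat 45^(-1) ≡ 45^{65} ≡ 3 (mod 67). Verify: 45 × 3 = 135 ≡ 1 (mod 67)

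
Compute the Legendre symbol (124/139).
(124/139) = 124^{69} mod 139 = 1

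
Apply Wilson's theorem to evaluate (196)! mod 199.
(198)! = (196)! × (197) × (198) ≡ -1 (mod 199). So (196)! ≡ -1 × [(198)(197)]^(-1) ≡ 99 (mod 199)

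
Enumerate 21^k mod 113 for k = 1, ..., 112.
21^1, 21^2, ..., 21^{112} mod 113: [21, 102, 108, 8, 55, 25, 73, 64, 101, 87, 19, 60, 17, 18, 39, 28, 23, 31, 86, 111, 71, 22, 10, 97, 3, 63, 80, 98, 24, 52, 75, 106, 79, 77, 35, 57, 67, 51, 54, 4, 84, 69, 93, 32, 107, 100, 66, 30, 65, 9, 76, 14, 68, 72, 43, 112, 92, 11, 5, 105, 58, 88, 40, 49, 12, 26, 94, 53, 96, 95, 74, 85, 90, 82, 27, 2, 42, 91, 103, 16, 110, 50, 33, 15, 89, 61, 38, 7, 34, 36, 78, 56, 46, 62, 59, 109, 29, 44, 20, 81, 6, 13, 47, 83, 48, 104, 37, 99, 45, 41, 70, 1]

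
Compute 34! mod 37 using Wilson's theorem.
(36)! = (34)! × (35) × (36) ≡ -1 mod 37. So (34)! ≡ -1 × [(36)(35)]^(-1) ≡ 18 mod 37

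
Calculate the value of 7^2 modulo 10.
7^{2} = 49 ≡ 9 (mod 10)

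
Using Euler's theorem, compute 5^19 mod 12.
By Euler: 5^{4} ≡ 1 mod 12 since gcd(5, 12) = 1. 19 = 4×4 + 3. So 5^{19} ≡ 5^{3} ≡ 5 mod 12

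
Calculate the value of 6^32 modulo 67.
By repeated squaring (mod 67): 6^{1}≡6, 6^{2}≡36, 6^{4}≡23, 6^{8}≡60, 6^{16}≡49, 6^{32}≡56. So 6^{32} ≡ 56 (mod 67)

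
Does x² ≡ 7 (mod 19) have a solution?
By Euler's criterion: 7^{9} ≡ 1 (mod 19). Since this equals 1, 7 is a QR.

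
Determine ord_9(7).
Powers of 7 mod 9: 7^1≡7, 7^2≡4, 7^3≡1. Order = 3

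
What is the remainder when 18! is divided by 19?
By Wilson's theorem, (18)! ≡ -1 ≡ 18 (mod 19)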